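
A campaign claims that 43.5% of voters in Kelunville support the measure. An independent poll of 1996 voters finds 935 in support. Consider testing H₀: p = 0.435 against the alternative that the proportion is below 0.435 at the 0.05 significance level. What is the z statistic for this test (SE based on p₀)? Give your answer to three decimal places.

z = 3.013

p̂ = 935/1996 ≈ 0.46844.
SE = √(p₀(1−p₀)/n) = √(0.24577/1996) = 0.01110.
z = (0.46844 − 0.435)/0.01110 = 0.03344/0.01110 = 3.013.
p-value = P(Z < 3.013) ≈ 0.9987. With α = 0.05, fail to reject H₀.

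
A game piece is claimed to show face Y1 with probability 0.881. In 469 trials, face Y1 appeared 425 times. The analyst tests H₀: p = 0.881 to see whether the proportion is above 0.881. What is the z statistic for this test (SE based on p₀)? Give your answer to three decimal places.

p̂ = 425/469 = 0.90618.
SE = √(p₀(1−p₀)/n) = √(0.10484/469) = 0.01495.
z = (0.90618 − 0.881)/0.01495 = 0.02518/0.01495 = 1.684.

z = 1.684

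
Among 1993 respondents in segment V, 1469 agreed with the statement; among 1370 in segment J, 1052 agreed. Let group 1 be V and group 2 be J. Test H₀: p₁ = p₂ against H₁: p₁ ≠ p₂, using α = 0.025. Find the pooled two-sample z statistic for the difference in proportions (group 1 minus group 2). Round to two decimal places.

p̂₁ = 1469/1993 = 0.7371, p̂₂ = 1052/1370 = 0.7679.
Pooled p̂ = (1469+1052)/(1993+1370) = 2521/3363 = 0.7496.
SE = √(p̂(1−p̂)(1/n₁+1/n₂)) = √(0.7496·0.2504·0.00123168) = √(0.000231169) = 0.0152.
z = (0.7371 − 0.7679)/0.0152 = -0.0308/0.0152 = -2.03.
p-value = 2·P(Z > 2.026) ≈ 0.0428; since p > α = 0.025, fail to reject H₀.

z = -2.03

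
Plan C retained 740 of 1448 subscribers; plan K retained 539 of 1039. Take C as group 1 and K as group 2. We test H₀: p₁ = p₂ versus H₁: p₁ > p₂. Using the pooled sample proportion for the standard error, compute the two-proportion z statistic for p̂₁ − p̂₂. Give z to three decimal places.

p̂₁ = 740/1448 = 0.51105, p̂₂ = 539/1039 = 0.51877.
Pooled p̂ = (740+539)/(1448+1039) = 1279/2487 = 0.51427.
SE = √(0.249796 × 0.00165307) = 0.02032.
z = (0.51105 − 0.51877)/0.02032 = -0.00772/0.02032 = -0.380.
p-value = P(Z > -0.380) ≈ 0.6480.

z = -0.380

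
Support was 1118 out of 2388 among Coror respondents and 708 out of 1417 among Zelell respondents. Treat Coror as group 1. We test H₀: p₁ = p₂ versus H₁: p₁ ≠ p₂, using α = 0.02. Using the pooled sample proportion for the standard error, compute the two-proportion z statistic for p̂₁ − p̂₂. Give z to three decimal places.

z = -1.879

p̂₁ = 1118/2388 = 0.46817, p̂₂ = 708/1417 = 0.49965.
Pooled p̂ = (1118+708)/(2388+1417) = 1826/3805 = 0.47989.
SE = √(0.249596 × 0.00112448) = 0.01675.
z = (0.46817 − 0.49965)/0.01675 = -0.03148/0.01675 = -1.879.
p-value = 2·P(Z > 1.879) ≈ 0.0603, so at α = 0.02 we fail to reject H₀.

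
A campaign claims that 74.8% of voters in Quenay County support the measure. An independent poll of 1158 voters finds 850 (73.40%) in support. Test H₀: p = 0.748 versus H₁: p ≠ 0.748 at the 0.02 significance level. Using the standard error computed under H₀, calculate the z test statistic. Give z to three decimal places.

p̂ = 850/1158 ≈ 0.734024.
SE = √(p₀(1−p₀)/n) = √(0.1885/1158) = 0.012758.
z = (0.734024 − 0.748)/0.012758 = -0.013976/0.012758 = -1.095.
Two-sided p-value ≈ 2·Φ(−1.095) = 0.2733, so at α = 0.02 we fail to reject H₀.

z = -1.095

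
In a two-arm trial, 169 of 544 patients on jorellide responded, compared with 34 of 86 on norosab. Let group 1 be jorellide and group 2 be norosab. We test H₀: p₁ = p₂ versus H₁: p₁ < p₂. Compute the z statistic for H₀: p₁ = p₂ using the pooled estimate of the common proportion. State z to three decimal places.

z = -1.562

p̂₁ = 169/544 ≈ 0.31066, p̂₂ = 34/86 ≈ 0.39535.
Pooled p̂ = (169+34)/(544+86) = 203/630 = 0.32222.
SE = √(0.218395 × 0.0134661) = 0.05423.
z = (0.31066 − 0.39535)/0.05423 = -0.08469/0.05423 = -1.562.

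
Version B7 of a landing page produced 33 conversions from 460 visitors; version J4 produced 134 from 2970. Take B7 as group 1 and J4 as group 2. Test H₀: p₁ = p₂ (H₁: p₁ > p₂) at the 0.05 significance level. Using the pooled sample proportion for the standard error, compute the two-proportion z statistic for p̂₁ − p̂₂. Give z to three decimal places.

z = 2.469

p̂₁ = 33/460 ≈ 0.07174, p̂₂ = 134/2970 ≈ 0.04512.
Pooled p̂ = (33+134)/(460+2970) = 167/3430 = 0.04869.
SE = √(p̂(1−p̂)(1/n₁+1/n₂)) = √(0.04869·0.95131·0.00251061) = √(0.000116285) = 0.01078.
z = (0.07174 − 0.04512)/0.01078 = 0.02662/0.01078 = 2.469.
p-value = P(Z > 2.469) ≈ 0.0068, so at α = 0.05 we reject H₀.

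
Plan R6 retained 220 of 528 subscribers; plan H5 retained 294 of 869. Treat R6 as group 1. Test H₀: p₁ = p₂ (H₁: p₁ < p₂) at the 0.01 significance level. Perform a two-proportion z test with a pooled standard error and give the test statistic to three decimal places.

p̂₁ = 220/528 = 0.41667, p̂₂ = 294/869 = 0.33832.
Pooled p̂ = (220+294)/(528+869) = 514/1397 = 0.36793.
SE = √(p̂(1−p̂)(1/n₁+1/n₂)) = √(0.36793·0.63207·0.00304469) = √(0.000708066) = 0.02661.
z = (0.41667 − 0.33832)/0.02661 = 0.07835/0.02661 = 2.944.
p-value = P(Z < 2.944) ≈ 0.9984, so at α = 0.01 we fail to reject H₀.

z = 2.944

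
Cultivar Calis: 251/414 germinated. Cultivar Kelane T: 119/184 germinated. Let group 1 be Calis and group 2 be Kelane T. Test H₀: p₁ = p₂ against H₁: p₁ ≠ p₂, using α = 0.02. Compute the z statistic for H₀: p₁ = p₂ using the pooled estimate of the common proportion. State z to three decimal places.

p̂₁ = 251/414 ≈ 0.60628, p̂₂ = 119/184 ≈ 0.64674.
Pooled p̂ = (251+119)/(414+184) = 370/598 = 0.61873.
SE = √(0.235903 × 0.00785024) = 0.04303.
z = (0.60628 − 0.64674)/0.04303 = -0.04046/0.04303 = -0.940.
p-value = 2·P(Z > 0.940) ≈ 0.3471. With α = 0.02, fail to reject H₀.

z = -0.940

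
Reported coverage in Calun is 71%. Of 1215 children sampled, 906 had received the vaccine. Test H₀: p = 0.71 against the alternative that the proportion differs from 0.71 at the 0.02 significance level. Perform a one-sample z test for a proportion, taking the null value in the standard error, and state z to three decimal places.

z = 2.741

p̂ = 906/1215 ≈ 0.745679.
Under H₀, SE = √(0.71·0.29/1215) = √(0.000169465) = 0.013018.
z = (0.745679 − 0.71)/0.013018 = 0.035679/0.013018 = 2.741.
p-value = 2·P(Z > 2.741) ≈ 0.0061. With α = 0.02, reject H₀.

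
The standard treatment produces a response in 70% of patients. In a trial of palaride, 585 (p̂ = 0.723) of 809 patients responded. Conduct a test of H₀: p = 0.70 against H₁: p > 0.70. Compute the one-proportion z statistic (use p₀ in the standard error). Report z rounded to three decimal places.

p̂ = 585/809 = 0.72311.
SE = √(p₀(1−p₀)/n) = √(0.21/809) = 0.01611.
z = (0.72311 − 0.7)/0.01611 = 0.02311/0.01611 = 1.435.
p-value = P(Z > 1.435) ≈ 0.0757.

z = 1.435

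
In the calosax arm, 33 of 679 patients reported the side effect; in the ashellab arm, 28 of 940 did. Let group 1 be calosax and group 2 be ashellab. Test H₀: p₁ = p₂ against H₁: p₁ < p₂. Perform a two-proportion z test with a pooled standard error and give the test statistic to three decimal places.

z = 1.962

p̂₁ = 33/679 ≈ 0.048601, p̂₂ = 28/940 ≈ 0.029787.
Pooled p̂ = (33+28)/(679+940) = 61/1619 = 0.037678.
SE = √(p̂(1−p̂)(1/n₁+1/n₂)) = √(0.037678·0.962322·0.00253658) = √(9.19714e-05) = 0.009590.
z = (0.048601 − 0.029787)/0.009590 = 0.018814/0.009590 = 1.962.
p-value = P(Z < 1.962) ≈ 0.9751.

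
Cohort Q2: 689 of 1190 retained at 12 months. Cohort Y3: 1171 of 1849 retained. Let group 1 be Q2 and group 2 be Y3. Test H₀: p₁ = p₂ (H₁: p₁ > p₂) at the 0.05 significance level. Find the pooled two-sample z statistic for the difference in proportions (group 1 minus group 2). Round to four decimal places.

p̂₁ = 689/1190 ≈ 0.5789916, p̂₂ = 1171/1849 ≈ 0.6333153.
Pooled p̂ = (689+1171)/(1190+1849) = 1860/3039 = 0.6120434.
SE = √(0.237446 × 0.00138117) = 0.0181095.
z = (0.5789916 − 0.6333153)/0.0181095 = -0.0543237/0.0181095 = -2.9997.
p-value = P(Z > -3.000) ≈ 0.9986; since p > α = 0.05, fail to reject H₀.

z = -2.9997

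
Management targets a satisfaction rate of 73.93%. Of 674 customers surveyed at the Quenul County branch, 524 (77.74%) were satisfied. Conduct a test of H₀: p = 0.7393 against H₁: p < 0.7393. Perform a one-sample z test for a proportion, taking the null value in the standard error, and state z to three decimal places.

z = 2.256

p̂ = 524/674 = 0.77745.
SE = √(p₀(1−p₀)/n) = √(0.19274/674) = 0.01691.
z = (0.77745 − 0.7393)/0.01691 = 0.03815/0.01691 = 2.256.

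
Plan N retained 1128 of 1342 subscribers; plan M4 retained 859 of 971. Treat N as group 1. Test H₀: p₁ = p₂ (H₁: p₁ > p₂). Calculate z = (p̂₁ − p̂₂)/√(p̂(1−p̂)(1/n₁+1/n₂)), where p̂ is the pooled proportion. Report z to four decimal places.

z = -3.0094

p̂₁ = 1128/1342 = 0.840537, p̂₂ = 859/971 = 0.884655.
Pooled p̂ = (1128+859)/(1342+971) = 1987/2313 = 0.859058.
SE = √(0.121078 × 0.00177502) = 0.014660.
z = (0.840537 − 0.884655)/0.014660 = -0.044118/0.014660 = -3.0094.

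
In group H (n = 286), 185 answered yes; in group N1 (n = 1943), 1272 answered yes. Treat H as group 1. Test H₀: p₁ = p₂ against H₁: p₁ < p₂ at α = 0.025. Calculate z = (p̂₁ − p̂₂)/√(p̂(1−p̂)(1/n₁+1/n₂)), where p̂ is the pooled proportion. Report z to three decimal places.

p̂₁ = 185/286 ≈ 0.64685, p̂₂ = 1272/1943 ≈ 0.65466.
Pooled p̂ = (185+1272)/(286+1943) = 1457/2229 = 0.65366.
SE = √(p̂(1−p̂)(1/n₁+1/n₂)) = √(0.65366·0.34634·0.00401117) = √(0.000908088) = 0.03013.
z = (0.64685 − 0.65466)/0.03013 = -0.00781/0.03013 = -0.259.
p-value = P(Z < -0.259) ≈ 0.3978; since p > α = 0.025, fail to reject H₀.

z = -0.259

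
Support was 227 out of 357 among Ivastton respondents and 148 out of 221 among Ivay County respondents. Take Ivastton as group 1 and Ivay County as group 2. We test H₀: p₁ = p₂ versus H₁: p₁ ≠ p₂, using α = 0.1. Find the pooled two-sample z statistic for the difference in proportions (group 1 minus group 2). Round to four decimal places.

z = -0.8280

p̂₁ = 227/357 = 0.635854, p̂₂ = 148/221 = 0.669683.
Pooled p̂ = (227+148)/(357+221) = 375/578 = 0.648789.
SE = √(0.227862 × 0.00732601) = 0.040857.
z = (0.635854 − 0.669683)/0.040857 = -0.033829/0.040857 = -0.8280.
Two-sided p-value ≈ 2·Φ(−0.828) = 0.4077. With α = 0.1, fail to reject H₀.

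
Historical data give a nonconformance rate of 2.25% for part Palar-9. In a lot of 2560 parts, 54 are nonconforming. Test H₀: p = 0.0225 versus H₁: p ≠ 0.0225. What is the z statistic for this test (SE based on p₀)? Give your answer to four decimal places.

p̂ = 54/2560 ≈ 0.0210938.
SE = √(p₀(1−p₀)/n) = √(0.021994/2560) = 0.0029311.
z = (0.0210938 − 0.0225)/0.0029311 = -0.0014062/0.0029311 = -0.4798.

z = -0.4798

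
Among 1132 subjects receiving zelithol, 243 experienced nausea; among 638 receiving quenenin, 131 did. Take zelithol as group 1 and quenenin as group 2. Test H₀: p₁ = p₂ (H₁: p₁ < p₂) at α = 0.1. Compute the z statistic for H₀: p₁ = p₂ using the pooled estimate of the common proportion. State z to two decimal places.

p̂₁ = 243/1132 ≈ 0.21466, p̂₂ = 131/638 ≈ 0.20533.
Pooled p̂ = (243+131)/(1132+638) = 374/1770 = 0.21130.
SE = √(p̂(1−p̂)(1/n₁+1/n₂)) = √(0.21130·0.78870·0.00245079) = √(0.000408429) = 0.02021.
z = (0.21466 − 0.20533)/0.02021 = 0.00933/0.02021 = 0.46.
p-value = P(Z < 0.462) ≈ 0.6779. With α = 0.1, fail to reject H₀.

z = 0.46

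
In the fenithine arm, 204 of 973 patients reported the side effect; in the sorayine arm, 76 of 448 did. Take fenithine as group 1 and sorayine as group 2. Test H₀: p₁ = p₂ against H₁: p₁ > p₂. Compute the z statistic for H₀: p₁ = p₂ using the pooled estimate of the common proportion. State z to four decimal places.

z = 1.7621

p̂₁ = 204/973 ≈ 0.209661, p̂₂ = 76/448 ≈ 0.169643.
Pooled p̂ = (204+76)/(973+448) = 280/1421 = 0.197044.
SE = √(0.158218 × 0.00325989) = 0.022711.
z = (0.209661 − 0.169643)/0.022711 = 0.040018/0.022711 = 1.7621.
p-value = P(Z > 1.762) ≈ 0.0390.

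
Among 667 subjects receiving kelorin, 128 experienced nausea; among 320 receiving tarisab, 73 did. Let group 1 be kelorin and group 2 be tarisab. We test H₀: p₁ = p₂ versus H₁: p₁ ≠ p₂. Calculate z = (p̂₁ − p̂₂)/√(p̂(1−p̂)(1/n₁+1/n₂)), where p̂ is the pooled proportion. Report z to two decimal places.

z = -1.32

p̂₁ = 128/667 ≈ 0.1919, p̂₂ = 73/320 ≈ 0.2281.
Pooled p̂ = (128+73)/(667+320) = 201/987 = 0.2036.
SE = √(0.162175 × 0.00462425) = 0.0274.
z = (0.1919 − 0.2281)/0.0274 = -0.0362/0.0274 = -1.32.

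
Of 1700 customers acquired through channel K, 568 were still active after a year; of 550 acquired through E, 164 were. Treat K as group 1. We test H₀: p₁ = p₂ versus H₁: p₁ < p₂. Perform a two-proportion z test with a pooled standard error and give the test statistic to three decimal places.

p̂₁ = 568/1700 = 0.33412, p̂₂ = 164/550 = 0.29818.
Pooled p̂ = (568+164)/(1700+550) = 732/2250 = 0.32533.
SE = √(0.219492 × 0.00240642) = 0.02298.
z = (0.33412 − 0.29818)/0.02298 = 0.03594/0.02298 = 1.564.
p-value = P(Z < 1.564) ≈ 0.9410.

z = 1.564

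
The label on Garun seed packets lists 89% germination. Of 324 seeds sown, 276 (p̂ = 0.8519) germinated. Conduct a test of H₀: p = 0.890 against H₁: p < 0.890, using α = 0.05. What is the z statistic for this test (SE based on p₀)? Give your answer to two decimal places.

p̂ = 276/324 ≈ 0.8519.
Standard error under H₀: √(0.89×0.11/324) = 0.0174.
z = (0.8519 − 0.89)/0.0174 = -0.0381/0.0174 = -2.19.
p-value = P(Z < -2.195) ≈ 0.0141. With α = 0.05, reject H₀.

z = -2.19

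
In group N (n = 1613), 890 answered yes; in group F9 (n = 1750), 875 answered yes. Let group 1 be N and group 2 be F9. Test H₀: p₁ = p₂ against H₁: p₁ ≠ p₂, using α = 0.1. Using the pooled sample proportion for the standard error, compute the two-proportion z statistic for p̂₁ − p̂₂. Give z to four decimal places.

z = 3.0032

p̂₁ = 890/1613 = 0.551767, p̂₂ = 875/1750 = 0.500000.
Pooled p̂ = (890+875)/(1613+1750) = 1765/3363 = 0.524829.
SE = √(0.249384 × 0.00119139) = 0.017237.
z = (0.551767 − 0.500000)/0.017237 = 0.051767/0.017237 = 3.0032.
p-value = 2·P(Z > 3.003) ≈ 0.0027; since p < α = 0.1, reject H₀.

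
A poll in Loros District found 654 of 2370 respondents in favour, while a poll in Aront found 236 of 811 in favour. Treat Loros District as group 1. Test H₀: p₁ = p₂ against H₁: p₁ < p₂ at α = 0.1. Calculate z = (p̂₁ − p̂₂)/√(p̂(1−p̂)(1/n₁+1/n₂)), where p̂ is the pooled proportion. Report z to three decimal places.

p̂₁ = 654/2370 = 0.27595, p̂₂ = 236/811 = 0.29100.
Pooled p̂ = (654+236)/(2370+811) = 890/3181 = 0.27979.
SE = √(0.201506 × 0.00165499) = 0.01826.
z = (0.27595 − 0.29100)/0.01826 = -0.01505/0.01826 = -0.824.
p-value = P(Z < -0.824) ≈ 0.2049; since p > α = 0.1, fail to reject H₀.

z = -0.824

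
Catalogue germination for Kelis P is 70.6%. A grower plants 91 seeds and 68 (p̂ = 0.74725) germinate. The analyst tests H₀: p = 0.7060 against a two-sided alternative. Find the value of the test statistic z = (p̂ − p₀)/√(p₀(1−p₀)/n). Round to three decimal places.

z = 0.864

p̂ = 68/91 = 0.74725.
Standard error under H₀: √(0.706×0.294/91) = 0.04776.
z = (0.74725 − 0.706)/0.04776 = 0.04125/0.04776 = 0.864.
Two-sided p-value ≈ 2·Φ(−0.864) = 0.3877.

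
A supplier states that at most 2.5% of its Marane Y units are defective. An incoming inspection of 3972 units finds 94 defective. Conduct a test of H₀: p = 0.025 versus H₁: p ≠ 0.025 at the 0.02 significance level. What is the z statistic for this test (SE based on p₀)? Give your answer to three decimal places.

z = -0.539

p̂ = 94/3972 ≈ 0.023666.
SE = √(p₀(1−p₀)/n) = √(0.024375/3972) = 0.002477.
z = (0.023666 − 0.025)/0.002477 = -0.001334/0.002477 = -0.539.
p-value = 2·P(Z > 0.539) ≈ 0.5901. With α = 0.02, fail to reject H₀.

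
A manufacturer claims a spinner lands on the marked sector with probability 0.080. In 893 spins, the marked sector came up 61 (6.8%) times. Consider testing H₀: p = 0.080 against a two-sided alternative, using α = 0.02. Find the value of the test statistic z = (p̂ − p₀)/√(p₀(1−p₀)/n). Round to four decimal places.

p̂ = 61/893 ≈ 0.068309.
Standard error under H₀: √(0.08×0.92/893) = 0.009078.
z = (0.068309 − 0.08)/0.009078 = -0.011691/0.009078 = -1.2878.
Two-sided p-value ≈ 2·Φ(−1.288) = 0.1978. With α = 0.02, fail to reject H₀.

z = -1.2878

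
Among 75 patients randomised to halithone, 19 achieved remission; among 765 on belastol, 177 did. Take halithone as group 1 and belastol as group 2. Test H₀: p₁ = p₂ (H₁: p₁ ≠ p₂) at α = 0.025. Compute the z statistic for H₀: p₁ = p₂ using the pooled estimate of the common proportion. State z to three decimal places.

p̂₁ = 19/75 = 0.25333, p̂₂ = 177/765 = 0.23137.
Pooled p̂ = (19+177)/(75+765) = 196/840 = 0.23333.
SE = √(p̂(1−p̂)(1/n₁+1/n₂)) = √(0.23333·0.76667·0.0146405) = √(0.00261903) = 0.05118.
z = (0.25333 − 0.23137)/0.05118 = 0.02196/0.05118 = 0.429.
Two-sided p-value ≈ 2·Φ(−0.429) = 0.6678. With α = 0.025, fail to reject H₀.

z = 0.429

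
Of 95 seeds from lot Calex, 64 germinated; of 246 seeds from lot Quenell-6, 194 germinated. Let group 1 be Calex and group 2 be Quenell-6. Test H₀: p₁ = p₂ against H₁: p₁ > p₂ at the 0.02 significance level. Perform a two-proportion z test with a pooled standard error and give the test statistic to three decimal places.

z = -2.217

p̂₁ = 64/95 ≈ 0.67368, p̂₂ = 194/246 ≈ 0.78862.
Pooled p̂ = (64+194)/(95+246) = 258/341 = 0.75660.
SE = √(p̂(1−p̂)(1/n₁+1/n₂)) = √(0.75660·0.24340·0.0145914) = √(0.00268711) = 0.05184.
z = (0.67368 − 0.78862)/0.05184 = -0.11494/0.05184 = -2.217.
p-value = P(Z > -2.217) ≈ 0.9867, so at α = 0.02 we fail to reject H₀.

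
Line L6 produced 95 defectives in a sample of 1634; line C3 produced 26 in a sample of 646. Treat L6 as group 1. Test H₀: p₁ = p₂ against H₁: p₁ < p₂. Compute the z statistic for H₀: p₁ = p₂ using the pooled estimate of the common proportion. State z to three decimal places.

z = 1.717

p̂₁ = 95/1634 = 0.05814, p̂₂ = 26/646 = 0.04025.
Pooled p̂ = (95+26)/(1634+646) = 121/2280 = 0.05307.
SE = √(p̂(1−p̂)(1/n₁+1/n₂)) = √(0.05307·0.94693·0.00215998) = √(0.000108547) = 0.01042.
z = (0.05814 − 0.04025)/0.01042 = 0.01789/0.01042 = 1.717.
p-value = P(Z < 1.717) ≈ 0.9570.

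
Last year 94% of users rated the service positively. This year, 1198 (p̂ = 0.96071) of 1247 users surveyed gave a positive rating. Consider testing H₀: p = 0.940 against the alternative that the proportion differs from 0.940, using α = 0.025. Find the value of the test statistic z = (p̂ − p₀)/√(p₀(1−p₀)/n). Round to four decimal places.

z = 3.0788

p̂ = 1198/1247 ≈ 0.9607057.
Under H₀, SE = √(0.94·0.06/1247) = √(4.52285e-05) = 0.0067252.
z = (0.9607057 − 0.94)/0.0067252 = 0.0207057/0.0067252 = 3.0788.
Two-sided p-value ≈ 2·Φ(−3.079) = 0.0021. With α = 0.025, reject H₀.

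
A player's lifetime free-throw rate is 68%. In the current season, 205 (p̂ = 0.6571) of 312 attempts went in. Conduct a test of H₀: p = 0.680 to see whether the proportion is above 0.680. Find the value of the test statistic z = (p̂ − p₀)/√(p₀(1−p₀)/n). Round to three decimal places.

p̂ = 205/312 = 0.65705.
Under H₀, SE = √(0.68·0.32/312) = √(0.000697436) = 0.02641.
z = (0.65705 − 0.68)/0.02641 = -0.02295/0.02641 = -0.869.

z = -0.869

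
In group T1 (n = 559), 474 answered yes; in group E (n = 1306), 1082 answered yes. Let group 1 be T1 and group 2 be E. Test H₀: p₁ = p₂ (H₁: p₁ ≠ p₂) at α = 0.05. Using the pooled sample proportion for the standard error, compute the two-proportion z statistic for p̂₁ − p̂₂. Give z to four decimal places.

p̂₁ = 474/559 = 0.847943, p̂₂ = 1082/1306 = 0.828484.
Pooled p̂ = (474+1082)/(559+1306) = 1556/1865 = 0.834316.
SE = √(0.138233 × 0.00255461) = 0.018792.
z = (0.847943 − 0.828484)/0.018792 = 0.019459/0.018792 = 1.0355.
p-value = 2·P(Z > 1.035) ≈ 0.3004. With α = 0.05, fail to reject H₀.

z = 1.0355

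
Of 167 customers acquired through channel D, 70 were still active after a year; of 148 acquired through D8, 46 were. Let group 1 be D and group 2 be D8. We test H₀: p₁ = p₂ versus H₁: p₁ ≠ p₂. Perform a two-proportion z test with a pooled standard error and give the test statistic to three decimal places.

p̂₁ = 70/167 ≈ 0.41916, p̂₂ = 46/148 ≈ 0.31081.
Pooled p̂ = (70+46)/(167+148) = 116/315 = 0.36825.
SE = √(p̂(1−p̂)(1/n₁+1/n₂)) = √(0.36825·0.63175·0.0127448) = √(0.00296498) = 0.05445.
z = (0.41916 − 0.31081)/0.05445 = 0.10835/0.05445 = 1.990.
p-value = 2·P(Z > 1.990) ≈ 0.0466.

z = 1.990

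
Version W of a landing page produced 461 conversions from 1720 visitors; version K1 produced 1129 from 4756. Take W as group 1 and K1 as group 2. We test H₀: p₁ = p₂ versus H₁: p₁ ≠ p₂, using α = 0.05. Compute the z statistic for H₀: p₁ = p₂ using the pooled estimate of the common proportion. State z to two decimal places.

z = 2.53

p̂₁ = 461/1720 = 0.2680, p̂₂ = 1129/4756 = 0.2374.
Pooled p̂ = (461+1129)/(1720+4756) = 1590/6476 = 0.2455.
SE = √(0.185241 × 0.000791656) = 0.0121.
z = (0.2680 − 0.2374)/0.0121 = 0.0306/0.0121 = 2.53.
Two-sided p-value ≈ 2·Φ(−2.530) = 0.0114; since p < α = 0.05, reject H₀.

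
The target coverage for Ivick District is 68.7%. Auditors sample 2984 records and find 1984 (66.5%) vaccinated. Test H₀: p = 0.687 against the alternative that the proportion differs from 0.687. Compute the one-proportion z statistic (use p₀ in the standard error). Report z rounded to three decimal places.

p̂ = 1984/2984 = 0.664879.
SE = √(p₀(1−p₀)/n) = √(0.21503/2984) = 0.008489.
z = (0.664879 − 0.687)/0.008489 = -0.022121/0.008489 = -2.606.

z = -2.606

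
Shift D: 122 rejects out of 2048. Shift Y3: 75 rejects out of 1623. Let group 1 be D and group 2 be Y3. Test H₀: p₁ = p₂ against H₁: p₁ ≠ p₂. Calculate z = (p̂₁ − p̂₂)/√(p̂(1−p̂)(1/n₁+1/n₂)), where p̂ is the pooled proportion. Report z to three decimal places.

z = 1.784

p̂₁ = 122/2048 ≈ 0.05957, p̂₂ = 75/1623 ≈ 0.04621.
Pooled p̂ = (122+75)/(2048+1623) = 197/3671 = 0.05366.
SE = √(0.050784 × 0.00110442) = 0.00749.
z = (0.05957 − 0.04621)/0.00749 = 0.01336/0.00749 = 1.784.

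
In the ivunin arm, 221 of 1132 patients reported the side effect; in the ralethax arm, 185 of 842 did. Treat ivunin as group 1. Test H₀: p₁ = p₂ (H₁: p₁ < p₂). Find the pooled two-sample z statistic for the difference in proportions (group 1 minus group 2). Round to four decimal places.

z = -1.3311

p̂₁ = 221/1132 = 0.195230, p̂₂ = 185/842 = 0.219715.
Pooled p̂ = (221+185)/(1132+842) = 406/1974 = 0.205674.
SE = √(p̂(1−p̂)(1/n₁+1/n₂)) = √(0.205674·0.794326·0.00207104) = √(0.00033835) = 0.018394.
z = (0.195230 − 0.219715)/0.018394 = -0.024485/0.018394 = -1.3311.
p-value = P(Z < -1.331) ≈ 0.0916.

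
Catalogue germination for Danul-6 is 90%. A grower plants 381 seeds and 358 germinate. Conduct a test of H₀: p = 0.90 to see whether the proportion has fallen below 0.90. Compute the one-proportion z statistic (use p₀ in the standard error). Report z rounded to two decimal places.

z = 2.58

p̂ = 358/381 = 0.93963.
Standard error under H₀: √(0.9×0.1/381) = 0.01537.
z = (0.93963 − 0.9)/0.01537 = 0.03963/0.01537 = 2.58.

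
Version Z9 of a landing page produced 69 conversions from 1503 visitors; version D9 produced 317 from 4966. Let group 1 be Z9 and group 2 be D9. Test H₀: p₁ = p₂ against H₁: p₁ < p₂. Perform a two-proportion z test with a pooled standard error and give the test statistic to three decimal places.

z = -2.571

p̂₁ = 69/1503 ≈ 0.04591, p̂₂ = 317/4966 ≈ 0.06383.
Pooled p̂ = (69+317)/(1503+4966) = 386/6469 = 0.05967.
SE = √(0.0561088 × 0.000866705) = 0.00697.
z = (0.04591 − 0.06383)/0.00697 = -0.01792/0.00697 = -2.571.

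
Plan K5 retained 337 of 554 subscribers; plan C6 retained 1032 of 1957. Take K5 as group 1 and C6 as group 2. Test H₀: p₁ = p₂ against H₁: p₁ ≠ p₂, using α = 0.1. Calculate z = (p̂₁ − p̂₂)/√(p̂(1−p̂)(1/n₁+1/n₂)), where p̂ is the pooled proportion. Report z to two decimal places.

z = 3.38

p̂₁ = 337/554 = 0.6083, p̂₂ = 1032/1957 = 0.5273.
Pooled p̂ = (337+1032)/(554+1957) = 1369/2511 = 0.5452.
SE = √(p̂(1−p̂)(1/n₁+1/n₂)) = √(0.5452·0.4548·0.00231604) = √(0.000574278) = 0.0240.
z = (0.6083 − 0.5273)/0.0240 = 0.0810/0.0240 = 3.38.
p-value = 2·P(Z > 3.379) ≈ 0.0007. With α = 0.1, reject H₀.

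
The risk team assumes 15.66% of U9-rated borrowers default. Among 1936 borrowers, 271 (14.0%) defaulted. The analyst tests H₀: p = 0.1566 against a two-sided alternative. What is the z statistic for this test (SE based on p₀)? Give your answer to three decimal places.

z = -2.012

p̂ = 271/1936 ≈ 0.13998.
Standard error under H₀: √(0.1566×0.8434/1936) = 0.00826.
z = (0.13998 − 0.1566)/0.00826 = -0.01662/0.00826 = -2.012.
p-value = 2·P(Z > 2.012) ≈ 0.0442.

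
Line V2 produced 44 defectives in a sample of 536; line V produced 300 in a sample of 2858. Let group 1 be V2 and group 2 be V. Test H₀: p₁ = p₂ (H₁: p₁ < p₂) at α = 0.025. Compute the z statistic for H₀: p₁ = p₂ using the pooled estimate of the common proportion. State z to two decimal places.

z = -1.61

p̂₁ = 44/536 ≈ 0.0821, p̂₂ = 300/2858 ≈ 0.1050.
Pooled p̂ = (44+300)/(536+2858) = 344/3394 = 0.1014.
SE = √(p̂(1−p̂)(1/n₁+1/n₂)) = √(0.1014·0.8986·0.00221557) = √(0.000201799) = 0.0142.
z = (0.0821 − 0.1050)/0.0142 = -0.0229/0.0142 = -1.61.
p-value = P(Z < -1.611) ≈ 0.0536. With α = 0.025, fail to reject H₀.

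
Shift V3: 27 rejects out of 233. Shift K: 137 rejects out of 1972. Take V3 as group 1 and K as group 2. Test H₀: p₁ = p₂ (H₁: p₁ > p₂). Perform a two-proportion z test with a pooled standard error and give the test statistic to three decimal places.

z = 2.553

p̂₁ = 27/233 ≈ 0.11588, p̂₂ = 137/1972 ≈ 0.06947.
Pooled p̂ = (27+137)/(233+1972) = 164/2205 = 0.07438.
SE = √(0.0688446 × 0.00479894) = 0.01818.
z = (0.11588 − 0.06947)/0.01818 = 0.04641/0.01818 = 2.553.
p-value = P(Z > 2.553) ≈ 0.0053.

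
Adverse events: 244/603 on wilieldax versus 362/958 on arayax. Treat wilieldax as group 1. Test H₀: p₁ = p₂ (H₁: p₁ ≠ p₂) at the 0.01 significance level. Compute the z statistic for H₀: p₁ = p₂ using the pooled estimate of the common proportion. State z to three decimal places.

z = 1.057

p̂₁ = 244/603 = 0.40464, p̂₂ = 362/958 = 0.37787.
Pooled p̂ = (244+362)/(603+958) = 606/1561 = 0.38821.
SE = √(0.237504 × 0.00270222) = 0.02533.
z = (0.40464 − 0.37787)/0.02533 = 0.02677/0.02533 = 1.057.
p-value = 2·P(Z > 1.057) ≈ 0.2906; since p > α = 0.01, fail to reject H₀.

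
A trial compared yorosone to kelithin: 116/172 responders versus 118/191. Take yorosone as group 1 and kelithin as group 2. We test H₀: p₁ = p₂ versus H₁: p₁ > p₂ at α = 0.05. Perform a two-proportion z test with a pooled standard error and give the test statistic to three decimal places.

z = 1.125

p̂₁ = 116/172 ≈ 0.67442, p̂₂ = 118/191 ≈ 0.61780.
Pooled p̂ = (116+118)/(172+191) = 234/363 = 0.64463.
SE = √(p̂(1−p̂)(1/n₁+1/n₂)) = √(0.64463·0.35537·0.0110496) = √(0.00253126) = 0.05031.
z = (0.67442 − 0.61780)/0.05031 = 0.05662/0.05031 = 1.125.
p-value = P(Z > 1.125) ≈ 0.1302. With α = 0.05, fail to reject H₀.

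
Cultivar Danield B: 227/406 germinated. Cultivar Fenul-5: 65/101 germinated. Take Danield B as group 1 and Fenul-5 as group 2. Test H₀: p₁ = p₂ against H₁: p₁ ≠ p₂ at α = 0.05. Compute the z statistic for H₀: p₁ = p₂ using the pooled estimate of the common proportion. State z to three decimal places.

p̂₁ = 227/406 = 0.55911, p̂₂ = 65/101 = 0.64356.
Pooled p̂ = (227+65)/(406+101) = 292/507 = 0.57594.
SE = √(0.244234 × 0.012364) = 0.05495.
z = (0.55911 − 0.64356)/0.05495 = -0.08445/0.05495 = -1.537.
p-value = 2·P(Z > 1.537) ≈ 0.1243. With α = 0.05, fail to reject H₀.

z = -1.537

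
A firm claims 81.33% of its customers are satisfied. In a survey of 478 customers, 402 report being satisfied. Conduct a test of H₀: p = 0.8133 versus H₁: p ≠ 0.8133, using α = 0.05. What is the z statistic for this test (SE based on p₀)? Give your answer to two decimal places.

p̂ = 402/478 = 0.84100.
SE = √(p₀(1−p₀)/n) = √(0.15184/478) = 0.01782.
z = (0.84100 − 0.8133)/0.01782 = 0.02770/0.01782 = 1.55.
Two-sided p-value ≈ 2·Φ(−1.554) = 0.1201, so at α = 0.05 we fail to reject H₀.

z = 1.55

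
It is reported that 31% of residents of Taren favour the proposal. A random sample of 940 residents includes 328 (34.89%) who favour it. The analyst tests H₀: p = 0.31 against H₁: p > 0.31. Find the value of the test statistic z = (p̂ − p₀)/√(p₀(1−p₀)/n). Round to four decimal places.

p̂ = 328/940 ≈ 0.348936.
SE = √(p₀(1−p₀)/n) = √(0.2139/940) = 0.015085.
z = (0.348936 − 0.31)/0.015085 = 0.038936/0.015085 = 2.5811.
p-value = P(Z > 2.581) ≈ 0.0049.

z = 2.5811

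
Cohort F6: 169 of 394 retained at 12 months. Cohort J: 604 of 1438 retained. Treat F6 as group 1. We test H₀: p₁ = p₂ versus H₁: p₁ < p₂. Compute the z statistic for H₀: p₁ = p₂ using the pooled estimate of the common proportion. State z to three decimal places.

z = 0.317

p̂₁ = 169/394 = 0.42893, p̂₂ = 604/1438 = 0.42003.
Pooled p̂ = (169+604)/(394+1438) = 773/1832 = 0.42194.
SE = √(0.243907 × 0.00323348) = 0.02808.
z = (0.42893 − 0.42003)/0.02808 = 0.00890/0.02808 = 0.317.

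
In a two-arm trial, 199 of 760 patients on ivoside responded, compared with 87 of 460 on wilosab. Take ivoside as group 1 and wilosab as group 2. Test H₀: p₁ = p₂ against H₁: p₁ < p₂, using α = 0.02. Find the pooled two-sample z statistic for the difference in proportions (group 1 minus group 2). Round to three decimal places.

p̂₁ = 199/760 ≈ 0.26184, p̂₂ = 87/460 ≈ 0.18913.
Pooled p̂ = (199+87)/(760+460) = 286/1220 = 0.23443.
SE = √(p̂(1−p̂)(1/n₁+1/n₂)) = √(0.23443·0.76557·0.0034897) = √(0.000626299) = 0.02503.
z = (0.26184 − 0.18913)/0.02503 = 0.07271/0.02503 = 2.905.
p-value = P(Z < 2.905) ≈ 0.9982, so at α = 0.02 we fail to reject H₀.

z = 2.905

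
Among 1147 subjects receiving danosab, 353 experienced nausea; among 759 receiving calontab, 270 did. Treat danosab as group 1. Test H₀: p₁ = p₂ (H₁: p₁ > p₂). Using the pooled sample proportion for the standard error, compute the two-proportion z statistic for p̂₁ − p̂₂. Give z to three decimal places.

p̂₁ = 353/1147 = 0.307759, p̂₂ = 270/759 = 0.355731.
Pooled p̂ = (353+270)/(1147+759) = 623/1906 = 0.326863.
SE = √(0.220023 × 0.00218936) = 0.021948.
z = (0.307759 − 0.355731)/0.021948 = -0.047972/0.021948 = -2.186.
p-value = P(Z > -2.186) ≈ 0.9856.

z = -2.186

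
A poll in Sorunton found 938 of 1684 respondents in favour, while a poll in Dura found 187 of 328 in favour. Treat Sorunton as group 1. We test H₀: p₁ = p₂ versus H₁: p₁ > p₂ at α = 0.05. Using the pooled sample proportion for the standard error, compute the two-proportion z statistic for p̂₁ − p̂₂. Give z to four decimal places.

z = -0.4377

p̂₁ = 938/1684 = 0.557007, p̂₂ = 187/328 = 0.570122.
Pooled p̂ = (938+187)/(1684+328) = 1125/2012 = 0.559145.
SE = √(0.246502 × 0.0036426) = 0.029965.
z = (0.557007 − 0.570122)/0.029965 = -0.013115/0.029965 = -0.4377.
p-value = P(Z > -0.438) ≈ 0.6692. With α = 0.05, fail to reject H₀.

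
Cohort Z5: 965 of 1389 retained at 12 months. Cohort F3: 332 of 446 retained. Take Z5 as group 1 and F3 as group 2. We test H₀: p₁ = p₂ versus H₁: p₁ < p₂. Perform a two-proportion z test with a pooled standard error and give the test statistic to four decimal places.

p̂₁ = 965/1389 ≈ 0.694744, p̂₂ = 332/446 ≈ 0.744395.
Pooled p̂ = (965+332)/(1389+446) = 1297/1835 = 0.706812.
SE = √(p̂(1−p̂)(1/n₁+1/n₂)) = √(0.706812·0.293188·0.00296209) = √(0.000613831) = 0.024776.
z = (0.694744 − 0.744395)/0.024776 = -0.049651/0.024776 = -2.0040.
p-value = P(Z < -2.004) ≈ 0.0225.

z = -2.0040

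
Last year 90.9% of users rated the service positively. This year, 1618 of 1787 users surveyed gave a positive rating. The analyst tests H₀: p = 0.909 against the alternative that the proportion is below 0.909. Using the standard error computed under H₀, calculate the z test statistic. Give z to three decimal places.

z = -0.525

p̂ = 1618/1787 ≈ 0.90543.
Under H₀, SE = √(0.909·0.091/1787) = √(4.62893e-05) = 0.00680.
z = (0.90543 − 0.909)/0.00680 = -0.00357/0.00680 = -0.525.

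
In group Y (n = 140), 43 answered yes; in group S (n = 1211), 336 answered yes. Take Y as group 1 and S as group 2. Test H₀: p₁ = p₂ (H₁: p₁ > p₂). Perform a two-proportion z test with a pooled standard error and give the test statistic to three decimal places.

p̂₁ = 43/140 ≈ 0.30714, p̂₂ = 336/1211 ≈ 0.27746.
Pooled p̂ = (43+336)/(140+1211) = 379/1351 = 0.28053.
SE = √(p̂(1−p̂)(1/n₁+1/n₂)) = √(0.28053·0.71947·0.00796862) = √(0.00160834) = 0.04010.
z = (0.30714 − 0.27746)/0.04010 = 0.02968/0.04010 = 0.740.
p-value = P(Z > 0.740) ≈ 0.2296.

z = 0.740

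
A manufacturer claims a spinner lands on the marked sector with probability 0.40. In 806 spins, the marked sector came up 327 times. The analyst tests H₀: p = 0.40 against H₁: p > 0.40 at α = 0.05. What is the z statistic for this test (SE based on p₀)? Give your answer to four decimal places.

p̂ = 327/806 ≈ 0.405707.
SE = √(p₀(1−p₀)/n) = √(0.24/806) = 0.017256.
z = (0.405707 − 0.4)/0.017256 = 0.005707/0.017256 = 0.3307.
p-value = P(Z > 0.331) ≈ 0.3704, so at α = 0.05 we fail to reject H₀.

z = 0.3307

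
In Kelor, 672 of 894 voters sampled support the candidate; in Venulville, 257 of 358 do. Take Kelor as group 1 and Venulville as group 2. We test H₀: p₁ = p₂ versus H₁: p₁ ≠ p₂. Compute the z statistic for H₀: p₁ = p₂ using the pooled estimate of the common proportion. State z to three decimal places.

p̂₁ = 672/894 ≈ 0.75168, p̂₂ = 257/358 ≈ 0.71788.
Pooled p̂ = (672+257)/(894+358) = 929/1252 = 0.74201.
SE = √(p̂(1−p̂)(1/n₁+1/n₂)) = √(0.74201·0.25799·0.00391186) = √(0.000748847) = 0.02737.
z = (0.75168 − 0.71788)/0.02737 = 0.03380/0.02737 = 1.235.
Two-sided p-value ≈ 2·Φ(−1.235) = 0.2168.

z = 1.235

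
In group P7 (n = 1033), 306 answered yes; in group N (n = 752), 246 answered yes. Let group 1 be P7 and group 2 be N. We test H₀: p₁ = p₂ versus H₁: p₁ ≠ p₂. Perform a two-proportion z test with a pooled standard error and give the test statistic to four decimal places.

z = -1.3949

p̂₁ = 306/1033 = 0.296225, p̂₂ = 246/752 = 0.327128.
Pooled p̂ = (306+246)/(1033+752) = 552/1785 = 0.309244.
SE = √(p̂(1−p̂)(1/n₁+1/n₂)) = √(0.309244·0.690756·0.00229784) = √(0.000490847) = 0.022155.
z = (0.296225 − 0.327128)/0.022155 = -0.030903/0.022155 = -1.3949.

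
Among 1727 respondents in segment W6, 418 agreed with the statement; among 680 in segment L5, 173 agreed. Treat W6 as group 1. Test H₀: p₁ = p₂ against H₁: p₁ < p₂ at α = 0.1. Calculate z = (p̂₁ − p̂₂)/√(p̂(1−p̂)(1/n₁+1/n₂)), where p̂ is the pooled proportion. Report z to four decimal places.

z = -0.6350

p̂₁ = 418/1727 ≈ 0.242038, p̂₂ = 173/680 ≈ 0.254412.
Pooled p̂ = (418+173)/(1727+680) = 591/2407 = 0.245534.
SE = √(p̂(1−p̂)(1/n₁+1/n₂)) = √(0.245534·0.754466·0.00204963) = √(0.000379687) = 0.019486.
z = (0.242038 − 0.254412)/0.019486 = -0.012374/0.019486 = -0.6350.
p-value = P(Z < -0.635) ≈ 0.2627, so at α = 0.1 we fail to reject H₀.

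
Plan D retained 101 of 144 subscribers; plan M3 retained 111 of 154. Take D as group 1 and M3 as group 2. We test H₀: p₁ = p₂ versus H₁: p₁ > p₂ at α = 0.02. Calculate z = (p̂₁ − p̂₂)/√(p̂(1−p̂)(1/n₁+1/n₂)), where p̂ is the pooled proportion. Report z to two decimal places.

z = -0.37

p̂₁ = 101/144 = 0.7014, p̂₂ = 111/154 = 0.7208.
Pooled p̂ = (101+111)/(144+154) = 212/298 = 0.7114.
SE = √(0.205306 × 0.013438) = 0.0525.
z = (0.7014 − 0.7208)/0.0525 = -0.0194/0.0525 = -0.37.
p-value = P(Z > -0.369) ≈ 0.6440; since p > α = 0.02, fail to reject H₀.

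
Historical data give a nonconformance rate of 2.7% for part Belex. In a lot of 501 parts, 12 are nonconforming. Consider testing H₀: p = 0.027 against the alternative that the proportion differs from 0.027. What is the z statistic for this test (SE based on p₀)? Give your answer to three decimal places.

p̂ = 12/501 ≈ 0.02395.
SE = √(p₀(1−p₀)/n) = √(0.026271/501) = 0.00724.
z = (0.02395 − 0.027)/0.00724 = -0.00305/0.00724 = -0.421.
p-value = 2·P(Z > 0.421) ≈ 0.6738.

z = -0.421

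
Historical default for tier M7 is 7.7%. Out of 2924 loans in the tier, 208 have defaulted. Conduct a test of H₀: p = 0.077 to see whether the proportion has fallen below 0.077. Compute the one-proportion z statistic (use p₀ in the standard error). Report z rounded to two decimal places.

z = -1.19

p̂ = 208/2924 ≈ 0.07114.
Under H₀, SE = √(0.077·0.923/2924) = √(2.43061e-05) = 0.00493.
z = (0.07114 − 0.077)/0.00493 = -0.00586/0.00493 = -1.19.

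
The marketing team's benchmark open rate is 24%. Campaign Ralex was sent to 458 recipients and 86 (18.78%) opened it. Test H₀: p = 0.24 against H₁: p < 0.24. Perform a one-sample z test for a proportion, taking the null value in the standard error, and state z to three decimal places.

p̂ = 86/458 = 0.18777.
SE = √(p₀(1−p₀)/n) = √(0.1824/458) = 0.01996.
z = (0.18777 − 0.24)/0.01996 = -0.05223/0.01996 = -2.617.
p-value = P(Z < -2.617) ≈ 0.0044.

z = -2.617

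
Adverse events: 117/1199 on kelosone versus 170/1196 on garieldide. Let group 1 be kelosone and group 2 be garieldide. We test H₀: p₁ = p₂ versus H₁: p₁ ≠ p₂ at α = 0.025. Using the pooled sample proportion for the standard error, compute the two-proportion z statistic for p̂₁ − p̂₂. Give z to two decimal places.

z = -3.36

p̂₁ = 117/1199 ≈ 0.09758, p̂₂ = 170/1196 ≈ 0.14214.
Pooled p̂ = (117+170)/(1199+1196) = 287/2395 = 0.11983.
SE = √(p̂(1−p̂)(1/n₁+1/n₂)) = √(0.11983·0.88017·0.00167015) = √(0.000176156) = 0.01327.
z = (0.09758 − 0.14214)/0.01327 = -0.04456/0.01327 = -3.36.
p-value = 2·P(Z > 3.357) ≈ 0.0008. With α = 0.025, reject H₀.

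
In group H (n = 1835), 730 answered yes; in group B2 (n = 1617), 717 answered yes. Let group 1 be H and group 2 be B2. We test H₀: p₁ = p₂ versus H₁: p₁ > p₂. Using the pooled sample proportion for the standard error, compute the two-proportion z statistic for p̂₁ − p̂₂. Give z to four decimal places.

p̂₁ = 730/1835 ≈ 0.397820, p̂₂ = 717/1617 ≈ 0.443414.
Pooled p̂ = (730+717)/(1835+1617) = 1447/3452 = 0.419177.
SE = √(p̂(1−p̂)(1/n₁+1/n₂)) = √(0.419177·0.580823·0.00116339) = √(0.000283247) = 0.016830.
z = (0.397820 − 0.443414)/0.016830 = -0.045594/0.016830 = -2.7091.
p-value = P(Z > -2.709) ≈ 0.9966.

z = -2.7091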